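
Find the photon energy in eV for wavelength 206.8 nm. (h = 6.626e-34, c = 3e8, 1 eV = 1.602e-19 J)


E = hc/lambda = 6.626e-34 * 3e8 / 2.068e-07 = 9.612e-19 J = 6.0001 eV

6.0001 eV


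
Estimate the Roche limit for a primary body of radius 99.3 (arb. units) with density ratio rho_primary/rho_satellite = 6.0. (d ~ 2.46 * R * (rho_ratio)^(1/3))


d_Roche = 2.46 * 99.3 * 6.0^(1/3) = 443.8826

443.8826


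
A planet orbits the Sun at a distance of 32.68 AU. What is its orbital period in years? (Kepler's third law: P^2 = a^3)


P = a^(3/2) = 32.68^1.5 = 186.8199

186.8199 years


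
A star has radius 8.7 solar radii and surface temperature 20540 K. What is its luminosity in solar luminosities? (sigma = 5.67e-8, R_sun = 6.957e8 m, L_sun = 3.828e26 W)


R = 8.7 * 6.957e8 m = 6.05259e+09 m. L = 4*pi*R^2*sigma*T^4 = 4*pi*(6.05259e+09)^2 * 5.67e-8 * 20540^4 = 4.645978459e+30 W. L/L_sun = 4.645978459e+30 / 3.828e26 = 12136.8298

12136.8298 L_sun


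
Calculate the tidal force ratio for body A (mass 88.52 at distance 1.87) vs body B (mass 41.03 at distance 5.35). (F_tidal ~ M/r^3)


Ratio = (M1/r1^3) / (M2/r2^3) = (88.52/1.87^3) / (41.03/5.35^3) = 50.5215

50.5215


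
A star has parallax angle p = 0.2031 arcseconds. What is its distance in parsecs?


d = 1/p = 1/0.2031 = 4.9237

4.9237 pc


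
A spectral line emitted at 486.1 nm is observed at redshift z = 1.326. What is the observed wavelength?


lam_obs = lam_emit * (1 + z) = 486.1 * (1 + 1.326) = 1130.6686

1130.6686 nm


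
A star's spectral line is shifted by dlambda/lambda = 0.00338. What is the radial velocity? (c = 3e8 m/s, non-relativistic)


v = (dlambda/lambda) * c = 0.00338 * 3e8 = 1.014e+06

1.014e+06 m/s


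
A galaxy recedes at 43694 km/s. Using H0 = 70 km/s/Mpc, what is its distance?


d = v / H0 = 43694 / 70 = 624.2

624.2 Mpc


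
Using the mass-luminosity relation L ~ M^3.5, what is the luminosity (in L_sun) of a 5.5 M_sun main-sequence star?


L/L_sun = (M/M_sun)^3.5 = 5.5^3.5 = 390.184

390.184 L_sun


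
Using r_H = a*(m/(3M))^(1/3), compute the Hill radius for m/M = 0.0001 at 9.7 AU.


r_H = a * (m/3M)^(1/3) = 9.7 * (0.0001/3)^(1/3) = 0.3122

0.3122 AU


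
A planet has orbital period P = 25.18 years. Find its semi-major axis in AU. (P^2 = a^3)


a = P^(2/3) = 25.18^(2/3) = 8.5909

8.5909 AU


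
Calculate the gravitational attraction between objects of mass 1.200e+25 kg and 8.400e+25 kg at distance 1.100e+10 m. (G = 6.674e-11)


F = G*m1*m2/r^2 = 6.674e-11 * 1.200e+25 * 8.400e+25 / (1.100e+10)^2 = 6.674e-11 * 1.008e+51 / 1.210e+20 = 5.560e+20

5.560e+20 N


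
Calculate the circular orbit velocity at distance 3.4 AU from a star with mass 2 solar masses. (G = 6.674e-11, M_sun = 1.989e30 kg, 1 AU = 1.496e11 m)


v = sqrt(GM/r) = sqrt(6.674e-11 * 3.978e+30 / 5.086e+11) = 22846.5294

22846.5294 m/s


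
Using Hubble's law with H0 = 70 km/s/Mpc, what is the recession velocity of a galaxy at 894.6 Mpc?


v = H0 * d = 70 * 894.6 = 62622.0

62622.0 km/s


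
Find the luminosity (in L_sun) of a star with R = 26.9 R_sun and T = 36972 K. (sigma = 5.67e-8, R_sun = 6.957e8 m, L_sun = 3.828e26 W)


R = 26.9 * 6.957e8 m = 1.871433e+10 m. L = 4*pi*R^2*sigma*T^4 = 4*pi*(1.871433e+10)^2 * 5.67e-8 * 36972^4 = 4.662654837e+32 W. L/L_sun = 4.662654837e+32 / 3.828e26 = 1.218e+06

1.218e+06 L_sun


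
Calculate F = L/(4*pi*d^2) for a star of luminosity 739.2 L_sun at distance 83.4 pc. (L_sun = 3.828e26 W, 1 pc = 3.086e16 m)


F = L / (4*pi*d^2) = 2.830e+29 / (4*pi*(2.574e+18)^2) = 3.399e-09

3.399e-09 W/m^2


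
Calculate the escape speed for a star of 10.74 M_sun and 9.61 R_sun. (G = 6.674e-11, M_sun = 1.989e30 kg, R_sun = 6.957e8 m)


M = 10.74 * 1.989e30 kg = 2.136186e+31 kg; R = 9.61 * 6.957e8 m = 6.685677e+09 m. v_esc = sqrt(2GM/R) = sqrt(2 * 6.674e-11 * 2.136186e+31 / 6.685677e+09) = 653062.7845

653062.7845 m/s


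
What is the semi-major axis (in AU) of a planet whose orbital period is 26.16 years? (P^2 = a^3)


a = P^(2/3) = 26.16^(2/3) = 8.8124

8.8124 AU


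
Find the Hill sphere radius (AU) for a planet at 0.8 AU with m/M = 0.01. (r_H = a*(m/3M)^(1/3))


r_H = a * (m/3M)^(1/3) = 0.8 * (0.01/3)^(1/3) = 0.1195

0.1195 AU


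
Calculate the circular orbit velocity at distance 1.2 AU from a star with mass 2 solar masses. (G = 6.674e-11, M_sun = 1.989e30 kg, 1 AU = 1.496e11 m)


v = sqrt(GM/r) = sqrt(6.674e-11 * 3.978e+30 / 1.795e+11) = 38456.4393

38456.4393 m/s


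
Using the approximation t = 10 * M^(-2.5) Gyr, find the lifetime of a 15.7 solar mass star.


t = 10 * M^(-2.5) = 10 * 15.7^(-2.5) = 0.0102

0.0102 Gyr


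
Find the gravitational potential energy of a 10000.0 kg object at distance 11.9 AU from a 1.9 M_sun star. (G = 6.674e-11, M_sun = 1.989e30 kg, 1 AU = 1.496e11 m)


M = 1.9 * 1.989e30 kg = 3.7791e+30 kg; r = 11.9 AU * 1.496e11 m/AU = 1.78024e+12 m. U = -GM*m/r = -(6.674e-11 * 3.7791e+30 * 10000.0) / 1.78024e+12 = -1.417e+12

-1.417e+12 J


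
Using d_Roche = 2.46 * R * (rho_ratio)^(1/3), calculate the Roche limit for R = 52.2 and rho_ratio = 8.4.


d_Roche = 2.46 * 52.2 * 8.4^(1/3) = 261.035

261.035


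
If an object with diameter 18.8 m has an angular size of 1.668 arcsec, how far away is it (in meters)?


D = size / theta_rad, theta_rad = 1.668 * pi/(180*3600) = 8.087e-06, D = 2.325e+06

2.325e+06 m


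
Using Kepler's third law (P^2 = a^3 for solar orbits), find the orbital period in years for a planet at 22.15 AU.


P = a^(3/2) = 22.15^1.5 = 104.2463

104.2463 years


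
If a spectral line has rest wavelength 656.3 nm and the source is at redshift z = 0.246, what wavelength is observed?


lam_obs = lam_emit * (1 + z) = 656.3 * (1 + 0.246) = 817.7498

817.7498 nm


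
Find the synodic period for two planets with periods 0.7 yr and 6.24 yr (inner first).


1/P_syn = |1/P1 - 1/P2| = |1/0.7 - 1/6.24| => P_syn = 0.7884

0.7884 years


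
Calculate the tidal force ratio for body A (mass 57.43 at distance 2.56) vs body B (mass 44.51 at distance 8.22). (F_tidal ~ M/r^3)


Ratio = (M1/r1^3) / (M2/r2^3) = (57.43/2.56^3) / (44.51/8.22^3) = 42.7146

42.7146


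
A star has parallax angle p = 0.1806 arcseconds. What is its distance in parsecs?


d = 1/p = 1/0.1806 = 5.5371

5.5371 pc


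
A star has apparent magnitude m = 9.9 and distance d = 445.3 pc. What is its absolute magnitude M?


M = m - 5*log10(d) + 5 = 9.9 - 5*log10(445.3) + 5 = 1.6567

1.6567


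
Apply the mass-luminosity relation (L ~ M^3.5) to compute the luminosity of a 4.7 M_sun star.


L/L_sun = (M/M_sun)^3.5 = 4.7^3.5 = 225.0829

225.0829 L_sun


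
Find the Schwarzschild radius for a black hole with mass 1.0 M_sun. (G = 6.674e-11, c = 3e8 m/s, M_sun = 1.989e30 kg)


M = 1.0 * 1.989e30 kg = 1.989e+30 kg. rs = 2GM/c^2 = 2 * 6.674e-11 * 1.989e+30 / (3e8)^2 = 2949.908

2949.908 m


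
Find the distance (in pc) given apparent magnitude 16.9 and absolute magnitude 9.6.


d = 10^((m - M + 5)/5) = 10^((16.9 - 9.6 + 5)/5) = 288.4032

288.4032 pc


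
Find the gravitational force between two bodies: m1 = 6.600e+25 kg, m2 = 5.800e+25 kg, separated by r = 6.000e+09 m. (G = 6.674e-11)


F = G*m1*m2/r^2 = 6.674e-11 * 6.600e+25 * 5.800e+25 / (6.000e+09)^2 = 6.674e-11 * 3.828e+51 / 3.600e+19 = 7.097e+21

7.097e+21 N


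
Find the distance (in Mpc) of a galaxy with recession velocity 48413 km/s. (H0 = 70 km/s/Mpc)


d = v / H0 = 48413 / 70 = 691.6143

691.6143 Mpc


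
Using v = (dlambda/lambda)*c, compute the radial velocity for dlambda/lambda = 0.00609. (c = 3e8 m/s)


v = (dlambda/lambda) * c = 0.00609 * 3e8 = 1.827e+06

1.827e+06 m/s


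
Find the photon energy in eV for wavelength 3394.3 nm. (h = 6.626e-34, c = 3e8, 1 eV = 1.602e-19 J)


E = hc/lambda = 6.626e-34 * 3e8 / 3.394e-06 = 5.856e-20 J = 0.3656 eV

0.3656 eV


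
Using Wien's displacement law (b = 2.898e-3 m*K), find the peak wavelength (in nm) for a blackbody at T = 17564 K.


lam_max = b / T = 2.898e-3 / 17564 = 1.650e-07 m = 164.9966 nm

164.9966 nm


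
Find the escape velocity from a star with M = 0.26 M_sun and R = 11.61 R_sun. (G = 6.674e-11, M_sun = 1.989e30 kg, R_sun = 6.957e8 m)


M = 0.26 * 1.989e30 kg = 5.1714e+29 kg; R = 11.61 * 6.957e8 m = 8.077077e+09 m. v_esc = sqrt(2GM/R) = sqrt(2 * 6.674e-11 * 5.1714e+29 / 8.077077e+09) = 92445.3462

92445.3462 m/s


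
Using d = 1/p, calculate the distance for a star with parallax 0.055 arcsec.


d = 1/p = 1/0.055 = 18.1818

18.1818 pc


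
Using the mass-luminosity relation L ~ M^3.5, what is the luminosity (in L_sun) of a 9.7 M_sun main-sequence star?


L/L_sun = (M/M_sun)^3.5 = 9.7^3.5 = 2842.5039

2842.5039 L_sun


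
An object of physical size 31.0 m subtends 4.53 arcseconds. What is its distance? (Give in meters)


D = size / theta_rad, theta_rad = 4.53 * pi/(180*3600) = 2.196e-05, D = 1.412e+06

1.412e+06 m


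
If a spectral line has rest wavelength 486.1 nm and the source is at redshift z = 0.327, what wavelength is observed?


lam_obs = lam_emit * (1 + z) = 486.1 * (1 + 0.327) = 645.0547

645.0547 nm


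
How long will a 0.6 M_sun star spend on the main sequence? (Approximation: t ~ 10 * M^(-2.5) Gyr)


t = 10 * M^(-2.5) = 10 * 0.6^(-2.5) = 35.861

35.861 Gyr


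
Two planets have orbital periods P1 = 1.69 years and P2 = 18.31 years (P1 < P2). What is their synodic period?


1/P_syn = |1/P1 - 1/P2| = |1/1.69 - 1/18.31| => P_syn = 1.8618

1.8618 years


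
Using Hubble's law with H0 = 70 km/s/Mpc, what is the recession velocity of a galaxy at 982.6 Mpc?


v = H0 * d = 70 * 982.6 = 68782.0

68782.0 km/s


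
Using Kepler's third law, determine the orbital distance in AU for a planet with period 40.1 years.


a = P^(2/3) = 40.1^(2/3) = 11.7156

11.7156 AU


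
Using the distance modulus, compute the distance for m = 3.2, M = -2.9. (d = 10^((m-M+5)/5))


d = 10^((m - M + 5)/5) = 10^((3.2 - -2.9 + 5)/5) = 165.9587

165.9587 pc


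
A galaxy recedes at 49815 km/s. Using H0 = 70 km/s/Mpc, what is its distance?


d = v / H0 = 49815 / 70 = 711.6429

711.6429 Mpc


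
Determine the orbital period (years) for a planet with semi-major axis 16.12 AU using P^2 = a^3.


P = a^(3/2) = 16.12^1.5 = 64.7213

64.7213 years


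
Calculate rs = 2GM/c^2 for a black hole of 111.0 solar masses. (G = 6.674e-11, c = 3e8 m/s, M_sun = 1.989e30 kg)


M = 111.0 * 1.989e30 kg = 2.20779e+32 kg. rs = 2GM/c^2 = 2 * 6.674e-11 * 2.20779e+32 / (3e8)^2 = 327439.788

327439.788 m


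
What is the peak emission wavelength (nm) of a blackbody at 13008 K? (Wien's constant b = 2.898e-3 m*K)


lam_max = b / T = 2.898e-3 / 13008 = 2.228e-07 m = 222.786 nm

222.786 nm


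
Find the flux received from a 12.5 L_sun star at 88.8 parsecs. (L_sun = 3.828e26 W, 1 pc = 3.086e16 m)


F = L / (4*pi*d^2) = 4.785e+27 / (4*pi*(2.740e+18)^2) = 5.071e-11

5.071e-11 W/m^2


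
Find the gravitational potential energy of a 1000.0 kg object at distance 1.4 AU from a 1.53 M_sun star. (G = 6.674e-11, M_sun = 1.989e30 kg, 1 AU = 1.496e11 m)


M = 1.53 * 1.989e30 kg = 3.04317e+30 kg; r = 1.4 AU * 1.496e11 m/AU = 2.0944e+11 m. U = -GM*m/r = -(6.674e-11 * 3.04317e+30 * 1000.0) / 2.0944e+11 = -9.697e+11

-9.697e+11 J


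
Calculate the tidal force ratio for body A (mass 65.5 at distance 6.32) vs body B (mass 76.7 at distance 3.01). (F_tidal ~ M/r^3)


Ratio = (M1/r1^3) / (M2/r2^3) = (65.5/6.32^3) / (76.7/3.01^3) = 0.0923

0.0923


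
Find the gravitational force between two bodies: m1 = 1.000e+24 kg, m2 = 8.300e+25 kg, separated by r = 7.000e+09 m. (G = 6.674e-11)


F = G*m1*m2/r^2 = 6.674e-11 * 1.000e+24 * 8.300e+25 / (7.000e+09)^2 = 6.674e-11 * 8.300e+49 / 4.900e+19 = 1.130e+20

1.130e+20 N


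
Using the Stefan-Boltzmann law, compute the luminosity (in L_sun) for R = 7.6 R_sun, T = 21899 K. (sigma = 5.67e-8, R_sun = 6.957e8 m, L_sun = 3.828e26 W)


R = 7.6 * 6.957e8 m = 5.28732e+09 m. L = 4*pi*R^2*sigma*T^4 = 4*pi*(5.28732e+09)^2 * 5.67e-8 * 21899^4 = 4.581010092e+30 W. L/L_sun = 4.581010092e+30 / 3.828e26 = 11967.111

11967.111 L_sun


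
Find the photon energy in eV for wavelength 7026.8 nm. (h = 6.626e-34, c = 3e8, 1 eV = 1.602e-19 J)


E = hc/lambda = 6.626e-34 * 3e8 / 7.027e-06 = 2.829e-20 J = 0.1766 eV

0.1766 eV


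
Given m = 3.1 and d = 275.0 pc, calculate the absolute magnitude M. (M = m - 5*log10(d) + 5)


M = m - 5*log10(d) + 5 = 3.1 - 5*log10(275.0) + 5 = -4.0967

-4.0967


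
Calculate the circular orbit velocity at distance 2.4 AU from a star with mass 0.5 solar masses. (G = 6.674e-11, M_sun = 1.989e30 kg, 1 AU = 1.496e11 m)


v = sqrt(GM/r) = sqrt(6.674e-11 * 9.945e+29 / 3.590e+11) = 13596.4045

13596.4045 m/s


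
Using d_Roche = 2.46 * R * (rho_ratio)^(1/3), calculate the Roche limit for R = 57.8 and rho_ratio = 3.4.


d_Roche = 2.46 * 57.8 * 3.4^(1/3) = 213.8073

213.8073


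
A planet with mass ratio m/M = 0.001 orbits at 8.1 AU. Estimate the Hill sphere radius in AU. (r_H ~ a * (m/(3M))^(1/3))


r_H = a * (m/3M)^(1/3) = 8.1 * (0.001/3)^(1/3) = 0.5616

0.5616 AU


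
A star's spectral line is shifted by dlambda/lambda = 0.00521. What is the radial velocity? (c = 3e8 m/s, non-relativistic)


v = (dlambda/lambda) * c = 0.00521 * 3e8 = 1.563e+06

1.563e+06 m/s


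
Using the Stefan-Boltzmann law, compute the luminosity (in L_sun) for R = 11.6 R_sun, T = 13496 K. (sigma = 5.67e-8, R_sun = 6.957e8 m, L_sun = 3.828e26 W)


R = 11.6 * 6.957e8 m = 8.07012e+09 m. L = 4*pi*R^2*sigma*T^4 = 4*pi*(8.07012e+09)^2 * 5.67e-8 * 13496^4 = 1.539476935e+30 W. L/L_sun = 1.539476935e+30 / 3.828e26 = 4021.6221

4021.6221 L_sun


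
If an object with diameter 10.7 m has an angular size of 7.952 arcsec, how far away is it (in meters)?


D = size / theta_rad, theta_rad = 7.952 * pi/(180*3600) = 3.855e-05, D = 277544.445

277544.445 m


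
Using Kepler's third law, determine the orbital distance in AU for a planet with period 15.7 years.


a = P^(2/3) = 15.7^(2/3) = 6.27

6.27 AU


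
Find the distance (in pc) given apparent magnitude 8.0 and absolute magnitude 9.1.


d = 10^((m - M + 5)/5) = 10^((8.0 - 9.1 + 5)/5) = 6.0256

6.0256 pc


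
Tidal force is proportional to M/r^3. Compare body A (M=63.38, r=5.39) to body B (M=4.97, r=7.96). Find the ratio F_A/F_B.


Ratio = (M1/r1^3) / (M2/r2^3) = (63.38/5.39^3) / (4.97/7.96^3) = 41.0742

41.0742


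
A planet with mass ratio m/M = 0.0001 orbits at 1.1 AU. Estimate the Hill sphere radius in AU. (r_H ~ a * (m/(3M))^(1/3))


r_H = a * (m/3M)^(1/3) = 1.1 * (0.0001/3)^(1/3) = 0.0354

0.0354 AU


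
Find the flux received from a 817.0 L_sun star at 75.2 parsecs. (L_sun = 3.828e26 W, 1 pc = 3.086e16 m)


F = L / (4*pi*d^2) = 3.127e+29 / (4*pi*(2.321e+18)^2) = 4.621e-09

4.621e-09 W/m^2


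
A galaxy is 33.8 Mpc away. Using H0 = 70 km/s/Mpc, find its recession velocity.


v = H0 * d = 70 * 33.8 = 2366.0

2366.0 km/s


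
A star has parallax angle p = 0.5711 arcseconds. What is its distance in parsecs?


d = 1/p = 1/0.5711 = 1.751

1.751 pc


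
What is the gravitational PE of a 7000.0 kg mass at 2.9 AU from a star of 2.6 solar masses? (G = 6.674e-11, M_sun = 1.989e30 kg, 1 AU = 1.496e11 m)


M = 2.6 * 1.989e30 kg = 5.1714e+30 kg; r = 2.9 AU * 1.496e11 m/AU = 4.3384e+11 m. U = -GM*m/r = -(6.674e-11 * 5.1714e+30 * 7000.0) / 4.3384e+11 = -5.569e+12

-5.569e+12 J


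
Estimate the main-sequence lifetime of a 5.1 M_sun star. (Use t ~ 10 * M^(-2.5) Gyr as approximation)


t = 10 * M^(-2.5) = 10 * 5.1^(-2.5) = 0.1702

0.1702 Gyr


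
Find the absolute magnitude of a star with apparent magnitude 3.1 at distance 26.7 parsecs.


M = m - 5*log10(d) + 5 = 3.1 - 5*log10(26.7) + 5 = 0.9674

0.9674


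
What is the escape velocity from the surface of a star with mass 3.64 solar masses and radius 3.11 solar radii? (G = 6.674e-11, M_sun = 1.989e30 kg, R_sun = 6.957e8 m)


M = 3.64 * 1.989e30 kg = 7.23996e+30 kg; R = 3.11 * 6.957e8 m = 2.163627e+09 m. v_esc = sqrt(2GM/R) = sqrt(2 * 6.674e-11 * 7.23996e+30 / 2.163627e+09) = 668320.8129

668320.8129 m/s


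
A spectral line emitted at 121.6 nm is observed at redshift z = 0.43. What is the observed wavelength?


lam_obs = lam_emit * (1 + z) = 121.6 * (1 + 0.43) = 173.888

173.888 nm


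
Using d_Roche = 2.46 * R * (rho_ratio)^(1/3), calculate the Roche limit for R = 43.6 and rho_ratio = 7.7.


d_Roche = 2.46 * 43.6 * 7.7^(1/3) = 211.7964

211.7964


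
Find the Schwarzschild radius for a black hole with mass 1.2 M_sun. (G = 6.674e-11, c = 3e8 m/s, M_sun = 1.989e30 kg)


M = 1.2 * 1.989e30 kg = 2.3868e+30 kg. rs = 2GM/c^2 = 2 * 6.674e-11 * 2.3868e+30 / (3e8)^2 = 3539.8896

3539.8896 m


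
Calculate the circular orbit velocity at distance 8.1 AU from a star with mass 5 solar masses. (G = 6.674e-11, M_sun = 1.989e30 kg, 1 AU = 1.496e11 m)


v = sqrt(GM/r) = sqrt(6.674e-11 * 9.945e+30 / 1.212e+12) = 23403.8437

23403.8437 m/s


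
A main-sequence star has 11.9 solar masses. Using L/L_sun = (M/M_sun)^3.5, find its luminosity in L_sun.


L/L_sun = (M/M_sun)^3.5 = 11.9^3.5 = 5813.188

5813.188 L_sun


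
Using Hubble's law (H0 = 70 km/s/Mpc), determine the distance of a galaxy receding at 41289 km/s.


d = v / H0 = 41289 / 70 = 589.8429

589.8429 Mpc


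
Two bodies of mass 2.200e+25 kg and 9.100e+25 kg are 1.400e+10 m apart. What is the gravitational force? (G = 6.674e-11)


F = G*m1*m2/r^2 = 6.674e-11 * 2.200e+25 * 9.100e+25 / (1.400e+10)^2 = 6.674e-11 * 2.002e+51 / 1.960e+20 = 6.817e+20

6.817e+20 N


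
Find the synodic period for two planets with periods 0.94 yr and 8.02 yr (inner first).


1/P_syn = |1/P1 - 1/P2| = |1/0.94 - 1/8.02| => P_syn = 1.0648

1.0648 years


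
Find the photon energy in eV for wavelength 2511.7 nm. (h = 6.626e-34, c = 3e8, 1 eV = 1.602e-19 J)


E = hc/lambda = 6.626e-34 * 3e8 / 2.512e-06 = 7.914e-20 J = 0.494 eV

0.494 eV


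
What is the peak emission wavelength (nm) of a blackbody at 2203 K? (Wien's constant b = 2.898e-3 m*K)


lam_max = b / T = 2.898e-3 / 2203 = 1.315e-06 m = 1315.4789 nm

1315.4789 nm


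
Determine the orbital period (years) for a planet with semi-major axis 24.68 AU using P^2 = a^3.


P = a^(3/2) = 24.68^1.5 = 122.6077

122.6077 years


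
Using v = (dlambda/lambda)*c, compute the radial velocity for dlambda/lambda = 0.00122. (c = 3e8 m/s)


v = (dlambda/lambda) * c = 0.00122 * 3e8 = 366000.0

366000.0 m/s


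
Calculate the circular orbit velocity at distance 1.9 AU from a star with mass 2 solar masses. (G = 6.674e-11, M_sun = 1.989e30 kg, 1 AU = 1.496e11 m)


v = sqrt(GM/r) = sqrt(6.674e-11 * 3.978e+30 / 2.842e+11) = 30562.079

30562.079 m/s


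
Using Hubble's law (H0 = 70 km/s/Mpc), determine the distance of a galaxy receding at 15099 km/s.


d = v / H0 = 15099 / 70 = 215.7

215.7 Mpc


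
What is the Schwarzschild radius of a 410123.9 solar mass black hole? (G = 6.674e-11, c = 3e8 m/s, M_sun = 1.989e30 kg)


M = 410123.9 * 1.989e30 kg = 8.157364371e+35 kg. rs = 2GM/c^2 = 2 * 6.674e-11 * 8.157364371e+35 / (3e8)^2 = 1.210e+09

1.210e+09 m


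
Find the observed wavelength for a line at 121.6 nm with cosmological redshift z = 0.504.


lam_obs = lam_emit * (1 + z) = 121.6 * (1 + 0.504) = 182.8864

182.8864 nm


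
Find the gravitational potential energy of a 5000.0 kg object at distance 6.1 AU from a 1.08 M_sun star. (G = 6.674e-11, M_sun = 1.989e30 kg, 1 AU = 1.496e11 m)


M = 1.08 * 1.989e30 kg = 2.14812e+30 kg; r = 6.1 AU * 1.496e11 m/AU = 9.1256e+11 m. U = -GM*m/r = -(6.674e-11 * 2.14812e+30 * 5000.0) / 9.1256e+11 = -7.855e+11

-7.855e+11 J


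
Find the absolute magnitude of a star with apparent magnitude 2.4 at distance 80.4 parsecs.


M = m - 5*log10(d) + 5 = 2.4 - 5*log10(80.4) + 5 = -2.1263

-2.1263


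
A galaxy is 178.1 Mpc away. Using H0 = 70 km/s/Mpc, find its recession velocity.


v = H0 * d = 70 * 178.1 = 12467.0

12467.0 km/s


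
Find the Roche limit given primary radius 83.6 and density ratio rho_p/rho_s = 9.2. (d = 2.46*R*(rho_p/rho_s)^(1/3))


d_Roche = 2.46 * 83.6 * 9.2^(1/3) = 430.9273

430.9273


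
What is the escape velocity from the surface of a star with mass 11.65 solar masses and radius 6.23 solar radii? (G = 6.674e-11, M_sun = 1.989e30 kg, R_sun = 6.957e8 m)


M = 11.65 * 1.989e30 kg = 2.317185e+31 kg; R = 6.23 * 6.957e8 m = 4.334211e+09 m. v_esc = sqrt(2GM/R) = sqrt(2 * 6.674e-11 * 2.317185e+31 / 4.334211e+09) = 844760.1687

844760.1687 m/s


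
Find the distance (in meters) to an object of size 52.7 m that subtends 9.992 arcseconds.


D = size / theta_rad, theta_rad = 9.992 * pi/(180*3600) = 4.844e-05, D = 1.088e+06

1.088e+06 m


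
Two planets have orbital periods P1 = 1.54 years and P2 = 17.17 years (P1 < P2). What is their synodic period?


1/P_syn = |1/P1 - 1/P2| = |1/1.54 - 1/17.17| => P_syn = 1.6917

1.6917 years


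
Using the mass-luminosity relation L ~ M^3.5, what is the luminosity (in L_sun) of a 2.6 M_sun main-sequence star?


L/L_sun = (M/M_sun)^3.5 = 2.6^3.5 = 28.3404

28.3404 L_sun


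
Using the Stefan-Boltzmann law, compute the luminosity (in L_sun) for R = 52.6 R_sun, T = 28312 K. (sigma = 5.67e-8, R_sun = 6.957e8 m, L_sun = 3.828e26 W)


R = 52.6 * 6.957e8 m = 3.659382e+10 m. L = 4*pi*R^2*sigma*T^4 = 4*pi*(3.659382e+10)^2 * 5.67e-8 * 28312^4 = 6.130425464e+32 W. L/L_sun = 6.130425464e+32 / 3.828e26 = 1.601e+06

1.601e+06 L_sun


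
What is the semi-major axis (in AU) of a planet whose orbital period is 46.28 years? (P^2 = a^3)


a = P^(2/3) = 46.28^(2/3) = 12.8903

12.8903 AU


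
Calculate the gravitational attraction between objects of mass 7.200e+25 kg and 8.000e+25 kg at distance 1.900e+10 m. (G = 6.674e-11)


F = G*m1*m2/r^2 = 6.674e-11 * 7.200e+25 * 8.000e+25 / (1.900e+10)^2 = 6.674e-11 * 5.760e+51 / 3.610e+20 = 1.065e+21

1.065e+21 N


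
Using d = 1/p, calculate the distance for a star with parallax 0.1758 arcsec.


d = 1/p = 1/0.1758 = 5.6883

5.6883 pc


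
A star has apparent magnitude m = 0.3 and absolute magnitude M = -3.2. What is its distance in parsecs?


d = 10^((m - M + 5)/5) = 10^((0.3 - -3.2 + 5)/5) = 50.1187

50.1187 pc


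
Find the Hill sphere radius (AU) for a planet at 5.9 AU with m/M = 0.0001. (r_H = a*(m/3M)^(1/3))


r_H = a * (m/3M)^(1/3) = 5.9 * (0.0001/3)^(1/3) = 0.1899

0.1899 AU


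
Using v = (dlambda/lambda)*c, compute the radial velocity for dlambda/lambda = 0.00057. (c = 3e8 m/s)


v = (dlambda/lambda) * c = 0.00057 * 3e8 = 171000.0

171000.0 m/s


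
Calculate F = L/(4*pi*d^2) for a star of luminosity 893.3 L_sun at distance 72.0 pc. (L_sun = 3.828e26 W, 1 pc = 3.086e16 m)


F = L / (4*pi*d^2) = 3.420e+29 / (4*pi*(2.222e+18)^2) = 5.512e-09

5.512e-09 W/m^2


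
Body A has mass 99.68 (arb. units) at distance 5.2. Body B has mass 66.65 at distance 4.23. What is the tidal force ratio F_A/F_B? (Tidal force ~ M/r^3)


Ratio = (M1/r1^3) / (M2/r2^3) = (99.68/5.2^3) / (66.65/4.23^3) = 0.805

0.805


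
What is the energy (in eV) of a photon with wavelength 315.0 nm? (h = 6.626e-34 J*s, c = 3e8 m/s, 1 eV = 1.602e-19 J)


E = hc/lambda = 6.626e-34 * 3e8 / 3.150e-07 = 6.310e-19 J = 3.9391 eV

3.9391 eV


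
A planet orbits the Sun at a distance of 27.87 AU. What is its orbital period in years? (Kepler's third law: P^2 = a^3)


P = a^(3/2) = 27.87^1.5 = 147.1314

147.1314 years


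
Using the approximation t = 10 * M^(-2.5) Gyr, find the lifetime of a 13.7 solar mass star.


t = 10 * M^(-2.5) = 10 * 13.7^(-2.5) = 0.0144

0.0144 Gyr


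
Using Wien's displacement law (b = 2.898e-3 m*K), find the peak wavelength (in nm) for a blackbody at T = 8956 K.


lam_max = b / T = 2.898e-3 / 8956 = 3.236e-07 m = 323.582 nm

323.582 nm


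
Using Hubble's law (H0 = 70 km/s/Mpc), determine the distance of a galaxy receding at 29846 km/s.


d = v / H0 = 29846 / 70 = 426.3714

426.3714 Mpc


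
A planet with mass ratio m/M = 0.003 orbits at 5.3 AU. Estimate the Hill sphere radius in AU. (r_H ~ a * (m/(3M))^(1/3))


r_H = a * (m/3M)^(1/3) = 5.3 * (0.003/3)^(1/3) = 0.53

0.53 AU


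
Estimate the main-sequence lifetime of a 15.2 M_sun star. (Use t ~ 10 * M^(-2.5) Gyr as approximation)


t = 10 * M^(-2.5) = 10 * 15.2^(-2.5) = 0.0111

0.0111 Gyr


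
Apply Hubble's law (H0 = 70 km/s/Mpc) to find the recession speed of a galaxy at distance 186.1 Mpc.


v = H0 * d = 70 * 186.1 = 13027.0

13027.0 km/s


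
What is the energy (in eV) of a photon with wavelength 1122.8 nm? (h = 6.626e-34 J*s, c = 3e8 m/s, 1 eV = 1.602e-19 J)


E = hc/lambda = 6.626e-34 * 3e8 / 1.123e-06 = 1.770e-19 J = 1.1051 eV

1.1051 eV


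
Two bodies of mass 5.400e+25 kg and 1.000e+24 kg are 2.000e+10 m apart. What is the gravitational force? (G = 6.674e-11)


F = G*m1*m2/r^2 = 6.674e-11 * 5.400e+25 * 1.000e+24 / (2.000e+10)^2 = 6.674e-11 * 5.400e+49 / 4.000e+20 = 9.010e+18

9.010e+18 N


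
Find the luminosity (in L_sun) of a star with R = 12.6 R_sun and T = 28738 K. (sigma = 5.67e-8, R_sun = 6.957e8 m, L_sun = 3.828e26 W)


R = 12.6 * 6.957e8 m = 8.76582e+09 m. L = 4*pi*R^2*sigma*T^4 = 4*pi*(8.76582e+09)^2 * 5.67e-8 * 28738^4 = 3.73425681e+31 W. L/L_sun = 3.73425681e+31 / 3.828e26 = 97551.1183

97551.1183 L_sun


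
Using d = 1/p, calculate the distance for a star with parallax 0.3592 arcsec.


d = 1/p = 1/0.3592 = 2.784

2.784 pc


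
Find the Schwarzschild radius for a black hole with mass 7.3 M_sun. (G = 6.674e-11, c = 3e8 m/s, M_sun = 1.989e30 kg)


M = 7.3 * 1.989e30 kg = 1.45197e+31 kg. rs = 2GM/c^2 = 2 * 6.674e-11 * 1.45197e+31 / (3e8)^2 = 21534.3284

21534.3284 m


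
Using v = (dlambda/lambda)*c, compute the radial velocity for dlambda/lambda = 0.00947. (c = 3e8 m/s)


v = (dlambda/lambda) * c = 0.00947 * 3e8 = 2.841e+06

2.841e+06 m/s


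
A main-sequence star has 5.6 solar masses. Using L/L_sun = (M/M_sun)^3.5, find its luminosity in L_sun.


L/L_sun = (M/M_sun)^3.5 = 5.6^3.5 = 415.5833

415.5833 L_sun


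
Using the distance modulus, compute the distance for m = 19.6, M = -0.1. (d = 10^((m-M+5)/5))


d = 10^((m - M + 5)/5) = 10^((19.6 - -0.1 + 5)/5) = 87096.359

87096.359 pc


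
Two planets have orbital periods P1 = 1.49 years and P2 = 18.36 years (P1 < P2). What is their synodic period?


1/P_syn = |1/P1 - 1/P2| = |1/1.49 - 1/18.36| => P_syn = 1.6216

1.6216 years


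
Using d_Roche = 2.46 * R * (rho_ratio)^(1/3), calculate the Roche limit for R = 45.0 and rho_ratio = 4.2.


d_Roche = 2.46 * 45.0 * 4.2^(1/3) = 178.6066

178.6066


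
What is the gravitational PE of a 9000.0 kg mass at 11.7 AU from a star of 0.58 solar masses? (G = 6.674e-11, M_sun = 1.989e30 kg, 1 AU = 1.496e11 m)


M = 0.58 * 1.989e30 kg = 1.15362e+30 kg; r = 11.7 AU * 1.496e11 m/AU = 1.75032e+12 m. U = -GM*m/r = -(6.674e-11 * 1.15362e+30 * 9000.0) / 1.75032e+12 = -3.959e+11

-3.959e+11 J


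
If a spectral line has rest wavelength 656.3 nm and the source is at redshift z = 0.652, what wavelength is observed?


lam_obs = lam_emit * (1 + z) = 656.3 * (1 + 0.652) = 1084.2076

1084.2076 nm


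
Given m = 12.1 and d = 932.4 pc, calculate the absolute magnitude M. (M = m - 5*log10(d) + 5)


M = m - 5*log10(d) + 5 = 12.1 - 5*log10(932.4) + 5 = 2.252

2.252


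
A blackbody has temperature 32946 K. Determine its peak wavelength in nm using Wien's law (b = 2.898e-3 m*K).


lam_max = b / T = 2.898e-3 / 32946 = 8.796e-08 m = 87.9621 nm

87.9621 nm


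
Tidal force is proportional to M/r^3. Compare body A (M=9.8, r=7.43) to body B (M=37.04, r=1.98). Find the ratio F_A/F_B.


Ratio = (M1/r1^3) / (M2/r2^3) = (9.8/7.43^3) / (37.04/1.98^3) = 0.005

0.005


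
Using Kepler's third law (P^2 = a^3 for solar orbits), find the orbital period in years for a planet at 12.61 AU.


P = a^(3/2) = 12.61^1.5 = 44.7788

44.7788 years


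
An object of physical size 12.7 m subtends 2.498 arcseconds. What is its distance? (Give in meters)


D = size / theta_rad, theta_rad = 2.498 * pi/(180*3600) = 1.211e-05, D = 1.049e+06

1.049e+06 m


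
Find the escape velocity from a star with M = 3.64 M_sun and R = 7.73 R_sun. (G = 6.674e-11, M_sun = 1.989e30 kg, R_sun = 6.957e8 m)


M = 3.64 * 1.989e30 kg = 7.23996e+30 kg; R = 7.73 * 6.957e8 m = 5.377761e+09 m. v_esc = sqrt(2GM/R) = sqrt(2 * 6.674e-11 * 7.23996e+30 / 5.377761e+09) = 423911.7297

423911.7297 m/s


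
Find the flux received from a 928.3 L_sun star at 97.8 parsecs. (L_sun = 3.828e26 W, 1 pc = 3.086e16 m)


F = L / (4*pi*d^2) = 3.554e+29 / (4*pi*(3.018e+18)^2) = 3.104e-09

3.104e-09 W/m^2


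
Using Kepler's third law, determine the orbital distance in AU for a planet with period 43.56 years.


a = P^(2/3) = 43.56^(2/3) = 12.3801

12.3801 AU


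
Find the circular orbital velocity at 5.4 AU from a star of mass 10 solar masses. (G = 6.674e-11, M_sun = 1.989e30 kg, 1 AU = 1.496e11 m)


v = sqrt(GM/r) = sqrt(6.674e-11 * 1.989e+31 / 8.078e+11) = 40536.6463

40536.6463 m/s


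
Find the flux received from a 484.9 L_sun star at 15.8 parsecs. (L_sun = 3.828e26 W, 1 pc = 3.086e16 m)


F = L / (4*pi*d^2) = 1.856e+29 / (4*pi*(4.876e+17)^2) = 6.213e-08

6.213e-08 W/m^2


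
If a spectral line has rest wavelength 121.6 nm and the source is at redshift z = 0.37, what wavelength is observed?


lam_obs = lam_emit * (1 + z) = 121.6 * (1 + 0.37) = 166.592

166.592 nm


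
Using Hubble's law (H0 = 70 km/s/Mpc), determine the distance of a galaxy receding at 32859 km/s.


d = v / H0 = 32859 / 70 = 469.4143

469.4143 Mpc


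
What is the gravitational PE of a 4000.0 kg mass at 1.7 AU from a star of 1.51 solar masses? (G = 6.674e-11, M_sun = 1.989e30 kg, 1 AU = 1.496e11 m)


M = 1.51 * 1.989e30 kg = 3.00339e+30 kg; r = 1.7 AU * 1.496e11 m/AU = 2.5432e+11 m. U = -GM*m/r = -(6.674e-11 * 3.00339e+30 * 4000.0) / 2.5432e+11 = -3.153e+12

-3.153e+12 J


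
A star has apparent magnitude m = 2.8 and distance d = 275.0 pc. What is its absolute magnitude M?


M = m - 5*log10(d) + 5 = 2.8 - 5*log10(275.0) + 5 = -4.3967

-4.3967


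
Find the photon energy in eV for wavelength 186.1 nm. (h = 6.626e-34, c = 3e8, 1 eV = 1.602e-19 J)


E = hc/lambda = 6.626e-34 * 3e8 / 1.861e-07 = 1.068e-18 J = 6.6675 eV

6.6675 eV


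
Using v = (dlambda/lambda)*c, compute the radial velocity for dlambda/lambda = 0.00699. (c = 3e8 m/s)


v = (dlambda/lambda) * c = 0.00699 * 3e8 = 2.097e+06

2.097e+06 m/s


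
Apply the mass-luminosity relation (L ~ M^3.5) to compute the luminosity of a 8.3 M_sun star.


L/L_sun = (M/M_sun)^3.5 = 8.3^3.5 = 1647.3024

1647.3024 L_sun


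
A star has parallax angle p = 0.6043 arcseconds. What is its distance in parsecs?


d = 1/p = 1/0.6043 = 1.6548

1.6548 pc


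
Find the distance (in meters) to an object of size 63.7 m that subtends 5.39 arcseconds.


D = size / theta_rad, theta_rad = 5.39 * pi/(180*3600) = 2.613e-05, D = 2.438e+06

2.438e+06 m


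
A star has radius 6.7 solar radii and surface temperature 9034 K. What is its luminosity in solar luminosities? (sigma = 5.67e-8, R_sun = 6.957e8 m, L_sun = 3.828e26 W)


R = 6.7 * 6.957e8 m = 4.66119e+09 m. L = 4*pi*R^2*sigma*T^4 = 4*pi*(4.66119e+09)^2 * 5.67e-8 * 9034^4 = 1.031114466e+29 W. L/L_sun = 1.031114466e+29 / 3.828e26 = 269.3611

269.3611 L_sun


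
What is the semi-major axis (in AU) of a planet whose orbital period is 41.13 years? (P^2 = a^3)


a = P^(2/3) = 41.13^(2/3) = 11.9153

11.9153 AU


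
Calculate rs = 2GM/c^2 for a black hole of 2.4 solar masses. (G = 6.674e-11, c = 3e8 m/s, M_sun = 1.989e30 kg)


M = 2.4 * 1.989e30 kg = 4.7736e+30 kg. rs = 2GM/c^2 = 2 * 6.674e-11 * 4.7736e+30 / (3e8)^2 = 7079.7792

7079.7792 m


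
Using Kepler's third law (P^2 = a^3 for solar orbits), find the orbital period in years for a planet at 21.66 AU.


P = a^(3/2) = 21.66^1.5 = 100.8063

100.8063 years


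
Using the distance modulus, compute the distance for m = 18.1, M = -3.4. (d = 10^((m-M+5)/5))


d = 10^((m - M + 5)/5) = 10^((18.1 - -3.4 + 5)/5) = 199526.2315

199526.2315 pc


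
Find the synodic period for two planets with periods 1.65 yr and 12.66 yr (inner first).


1/P_syn = |1/P1 - 1/P2| = |1/1.65 - 1/12.66| => P_syn = 1.8973

1.8973 years


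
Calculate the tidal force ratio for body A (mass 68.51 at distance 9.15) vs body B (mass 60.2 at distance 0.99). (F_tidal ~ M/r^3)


Ratio = (M1/r1^3) / (M2/r2^3) = (68.51/9.15^3) / (60.2/0.99^3) = 0.0014

0.0014


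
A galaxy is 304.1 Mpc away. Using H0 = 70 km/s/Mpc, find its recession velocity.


v = H0 * d = 70 * 304.1 = 21287.0

21287.0 km/s


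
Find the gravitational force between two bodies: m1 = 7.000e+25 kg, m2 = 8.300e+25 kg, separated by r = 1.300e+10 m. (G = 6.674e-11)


F = G*m1*m2/r^2 = 6.674e-11 * 7.000e+25 * 8.300e+25 / (1.300e+10)^2 = 6.674e-11 * 5.810e+51 / 1.690e+20 = 2.294e+21

2.294e+21 N


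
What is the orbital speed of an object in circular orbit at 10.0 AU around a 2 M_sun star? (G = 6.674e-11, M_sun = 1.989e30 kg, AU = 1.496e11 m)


v = sqrt(GM/r) = sqrt(6.674e-11 * 3.978e+30 / 1.496e+12) = 13321.7014

13321.7014 m/s


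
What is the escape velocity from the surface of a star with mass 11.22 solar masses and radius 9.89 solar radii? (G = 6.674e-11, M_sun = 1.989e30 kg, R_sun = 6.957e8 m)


M = 11.22 * 1.989e30 kg = 2.231658e+31 kg; R = 9.89 * 6.957e8 m = 6.880473e+09 m. v_esc = sqrt(2GM/R) = sqrt(2 * 6.674e-11 * 2.231658e+31 / 6.880473e+09) = 657980.119

657980.119 m/s


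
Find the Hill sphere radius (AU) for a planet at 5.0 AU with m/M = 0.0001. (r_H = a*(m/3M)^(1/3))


r_H = a * (m/3M)^(1/3) = 5.0 * (0.0001/3)^(1/3) = 0.1609

0.1609 AU


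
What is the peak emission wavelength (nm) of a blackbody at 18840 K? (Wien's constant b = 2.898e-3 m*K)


lam_max = b / T = 2.898e-3 / 18840 = 1.538e-07 m = 153.8217 nm

153.8217 nm


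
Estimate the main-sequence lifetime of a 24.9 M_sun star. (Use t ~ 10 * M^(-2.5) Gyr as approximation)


t = 10 * M^(-2.5) = 10 * 24.9^(-2.5) = 0.0032

0.0032 Gyr


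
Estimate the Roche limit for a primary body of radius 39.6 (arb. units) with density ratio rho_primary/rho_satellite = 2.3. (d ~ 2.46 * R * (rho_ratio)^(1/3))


d_Roche = 2.46 * 39.6 * 2.3^(1/3) = 128.5897

128.5897


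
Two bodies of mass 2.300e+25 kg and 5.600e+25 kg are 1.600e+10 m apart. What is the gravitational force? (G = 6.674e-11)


F = G*m1*m2/r^2 = 6.674e-11 * 2.300e+25 * 5.600e+25 / (1.600e+10)^2 = 6.674e-11 * 1.288e+51 / 2.560e+20 = 3.358e+20

3.358e+20 N


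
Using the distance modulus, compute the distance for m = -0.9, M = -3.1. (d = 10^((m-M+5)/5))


d = 10^((m - M + 5)/5) = 10^((-0.9 - -3.1 + 5)/5) = 27.5423

27.5423 pc


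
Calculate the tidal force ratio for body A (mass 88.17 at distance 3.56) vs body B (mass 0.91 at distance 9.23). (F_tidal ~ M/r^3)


Ratio = (M1/r1^3) / (M2/r2^3) = (88.17/3.56^3) / (0.91/9.23^3) = 1688.6302

1688.6302


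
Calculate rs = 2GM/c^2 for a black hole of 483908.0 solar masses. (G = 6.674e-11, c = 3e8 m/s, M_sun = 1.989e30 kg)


M = 483908.0 * 1.989e30 kg = 9.62493012e+35 kg. rs = 2GM/c^2 = 2 * 6.674e-11 * 9.62493012e+35 / (3e8)^2 = 1.427e+09

1.427e+09 m


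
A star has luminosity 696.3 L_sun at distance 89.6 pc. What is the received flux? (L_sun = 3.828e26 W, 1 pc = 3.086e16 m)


F = L / (4*pi*d^2) = 2.665e+29 / (4*pi*(2.765e+18)^2) = 2.774e-09

2.774e-09 W/m^2


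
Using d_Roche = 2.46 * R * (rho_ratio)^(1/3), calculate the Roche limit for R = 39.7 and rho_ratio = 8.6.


d_Roche = 2.46 * 39.7 * 8.6^(1/3) = 200.0899

200.0899


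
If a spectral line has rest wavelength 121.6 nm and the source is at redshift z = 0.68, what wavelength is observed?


lam_obs = lam_emit * (1 + z) = 121.6 * (1 + 0.68) = 204.288

204.288 nm


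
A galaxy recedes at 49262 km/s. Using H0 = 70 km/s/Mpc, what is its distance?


d = v / H0 = 49262 / 70 = 703.7429

703.7429 Mpc


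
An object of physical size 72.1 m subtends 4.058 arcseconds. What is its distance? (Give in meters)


D = size / theta_rad, theta_rad = 4.058 * pi/(180*3600) = 1.967e-05, D = 3.665e+06

3.665e+06 m


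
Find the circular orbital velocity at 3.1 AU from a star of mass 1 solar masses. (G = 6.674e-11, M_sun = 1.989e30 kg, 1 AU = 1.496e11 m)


v = sqrt(GM/r) = sqrt(6.674e-11 * 1.989e+30 / 4.638e+11) = 16918.5777

16918.5777 m/s


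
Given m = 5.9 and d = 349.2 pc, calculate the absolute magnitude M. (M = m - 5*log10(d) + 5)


M = m - 5*log10(d) + 5 = 5.9 - 5*log10(349.2) + 5 = -1.8154

-1.8154


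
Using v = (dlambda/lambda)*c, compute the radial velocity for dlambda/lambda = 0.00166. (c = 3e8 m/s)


v = (dlambda/lambda) * c = 0.00166 * 3e8 = 498000.0

498000.0 m/s


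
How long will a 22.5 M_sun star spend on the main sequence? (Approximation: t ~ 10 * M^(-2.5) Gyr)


t = 10 * M^(-2.5) = 10 * 22.5^(-2.5) = 0.0042

0.0042 Gyr


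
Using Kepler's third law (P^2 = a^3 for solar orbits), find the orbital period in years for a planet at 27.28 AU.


P = a^(3/2) = 27.28^1.5 = 142.4841

142.4841 years


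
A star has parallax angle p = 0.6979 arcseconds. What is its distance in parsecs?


d = 1/p = 1/0.6979 = 1.4329

1.4329 pc


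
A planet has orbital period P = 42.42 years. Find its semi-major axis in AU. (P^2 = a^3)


a = P^(2/3) = 42.42^(2/3) = 12.1632

12.1632 AU


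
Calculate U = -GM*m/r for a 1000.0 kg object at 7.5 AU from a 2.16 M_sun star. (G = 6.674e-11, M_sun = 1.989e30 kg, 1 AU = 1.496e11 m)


M = 2.16 * 1.989e30 kg = 4.29624e+30 kg; r = 7.5 AU * 1.496e11 m/AU = 1.122e+12 m. U = -GM*m/r = -(6.674e-11 * 4.29624e+30 * 1000.0) / 1.122e+12 = -2.556e+11

-2.556e+11 J


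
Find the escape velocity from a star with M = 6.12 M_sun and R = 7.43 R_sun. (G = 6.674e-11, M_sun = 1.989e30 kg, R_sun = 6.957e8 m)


M = 6.12 * 1.989e30 kg = 1.217268e+31 kg; R = 7.43 * 6.957e8 m = 5.169051e+09 m. v_esc = sqrt(2GM/R) = sqrt(2 * 6.674e-11 * 1.217268e+31 / 5.169051e+09) = 560655.1207

560655.1207 m/s


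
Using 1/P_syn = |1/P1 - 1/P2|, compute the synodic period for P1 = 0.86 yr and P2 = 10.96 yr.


1/P_syn = |1/P1 - 1/P2| = |1/0.86 - 1/10.96| => P_syn = 0.9332

0.9332 years


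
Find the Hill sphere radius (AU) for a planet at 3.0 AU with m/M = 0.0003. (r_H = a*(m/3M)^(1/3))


r_H = a * (m/3M)^(1/3) = 3.0 * (0.0003/3)^(1/3) = 0.1392

0.1392 AU


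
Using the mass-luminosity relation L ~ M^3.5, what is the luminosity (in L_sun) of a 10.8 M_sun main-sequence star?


L/L_sun = (M/M_sun)^3.5 = 10.8^3.5 = 4139.8361

4139.8361 L_sun


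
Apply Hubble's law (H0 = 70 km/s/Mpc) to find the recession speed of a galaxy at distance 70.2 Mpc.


v = H0 * d = 70 * 70.2 = 4914.0

4914.0 km/s


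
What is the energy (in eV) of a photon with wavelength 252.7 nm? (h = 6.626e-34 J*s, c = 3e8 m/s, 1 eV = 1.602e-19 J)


E = hc/lambda = 6.626e-34 * 3e8 / 2.527e-07 = 7.866e-19 J = 4.9103 eV

4.9103 eV


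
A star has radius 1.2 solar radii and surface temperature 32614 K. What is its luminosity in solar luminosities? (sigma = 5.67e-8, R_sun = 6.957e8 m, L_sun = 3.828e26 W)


R = 1.2 * 6.957e8 m = 8.3484e+08 m. L = 4*pi*R^2*sigma*T^4 = 4*pi*(8.3484e+08)^2 * 5.67e-8 * 32614^4 = 5.618439248e+29 W. L/L_sun = 5.618439248e+29 / 3.828e26 = 1467.7219

1467.7219 L_sun


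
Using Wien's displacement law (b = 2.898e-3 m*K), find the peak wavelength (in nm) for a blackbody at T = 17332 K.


lam_max = b / T = 2.898e-3 / 17332 = 1.672e-07 m = 167.2052 nm

167.2052 nm
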